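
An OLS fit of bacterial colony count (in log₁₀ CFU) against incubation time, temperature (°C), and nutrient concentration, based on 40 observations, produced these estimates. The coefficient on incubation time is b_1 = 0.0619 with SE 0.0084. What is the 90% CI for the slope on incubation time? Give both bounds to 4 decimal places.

df = n − k − 1 = 40 − 3 − 1 = 36.
t* = t_{0.05, 36} = 1.688298.
Margin = t* × SE = 1.688298 × 0.0084 = 0.014182.
CI: 0.0619 ± 0.014182 → (0.0477, 0.0761).
With 90% confidence, each one-unit increase in incubation time is associated with a change of between 0.0477 and 0.0761 log₁₀ CFU in bacterial colony count, holding the other predictors fixed.

(0.0477, 0.0761)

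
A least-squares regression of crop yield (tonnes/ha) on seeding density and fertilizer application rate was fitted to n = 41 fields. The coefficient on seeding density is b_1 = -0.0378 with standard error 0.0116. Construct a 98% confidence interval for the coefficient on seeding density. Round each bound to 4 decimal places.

(-0.0660, -0.0096)

df = n − k − 1 = 41 − 2 − 1 = 38.
t* = t_{0.01, 38} = 2.428568.
Margin = t* × SE = 2.428568 × 0.0116 = 0.028171.
CI: -0.0378 ± 0.028171 → (-0.0660, -0.0096).
With 98% confidence, each one-unit increase in seeding density is associated with a change of between -0.0660 and -0.0096 tonnes/ha in crop yield, holding the other predictors fixed.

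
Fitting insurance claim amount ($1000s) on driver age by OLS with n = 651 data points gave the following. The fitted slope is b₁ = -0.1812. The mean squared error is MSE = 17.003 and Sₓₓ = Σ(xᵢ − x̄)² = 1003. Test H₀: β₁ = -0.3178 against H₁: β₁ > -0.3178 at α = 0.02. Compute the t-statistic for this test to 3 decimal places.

SE(b₁) = √(MSE/Sₓₓ) = √(17.003/1003) = 0.1302.
t = (-0.1812 − (-0.3178)) / 0.1302 = 1.049.
df = n − 2 = 649.
One-sided p ≈ 0.1472, which is ≥ 0.02, so fail to reject H₀.
The data do not give significant evidence that the true slope on driver age exceeds -0.3178 $1000s per unit.

t = 1.049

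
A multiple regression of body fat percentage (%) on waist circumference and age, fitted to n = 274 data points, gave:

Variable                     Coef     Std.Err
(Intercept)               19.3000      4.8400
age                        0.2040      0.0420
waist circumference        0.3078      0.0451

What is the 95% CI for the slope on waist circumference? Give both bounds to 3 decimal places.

Read off: b = 0.3078, SE = 0.0451 for waist circumference.
df = n − k − 1 = 274 − 2 − 1 = 271.
t* = t_{0.025, 271} = 1.968756.
Margin = t* × SE = 1.968756 × 0.0451 = 0.08879.
CI: 0.3078 ± 0.08879 → (0.219, 0.397).

(0.219, 0.397)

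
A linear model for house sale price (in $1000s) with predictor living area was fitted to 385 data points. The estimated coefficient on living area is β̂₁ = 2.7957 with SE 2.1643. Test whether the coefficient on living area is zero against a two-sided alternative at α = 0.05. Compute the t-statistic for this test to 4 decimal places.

t = 1.2917

H₀: β₁ = 0 vs H₁: β₁ ≠ 0.
t = (β̂₁ − β₁⁰)/SE = 2.7957 / 2.1643 = 1.2917.
df = n − 2 = 385 − 2 = 383.
Two-sided p ≈ 0.1972, which is ≥ 0.05, so fail to reject H₀.
The data do not give significant evidence of an association between living area and house sale price.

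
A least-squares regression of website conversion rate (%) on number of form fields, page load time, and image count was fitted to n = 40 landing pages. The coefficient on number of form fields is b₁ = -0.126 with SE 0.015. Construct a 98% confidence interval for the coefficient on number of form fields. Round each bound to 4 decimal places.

df = n − k − 1 = 40 − 3 − 1 = 36.
t* = t_{0.01, 36} = 2.434494.
Margin = t* × SE = 2.434494 × 0.015 = 0.036517.
CI: -0.126 ± 0.036517 → (-0.1625, -0.0895).
With 98% confidence, each one-unit increase in number of form fields is associated with a change of between -0.1625 and -0.0895 % in website conversion rate, holding the other predictors fixed.

(-0.1625, -0.0895)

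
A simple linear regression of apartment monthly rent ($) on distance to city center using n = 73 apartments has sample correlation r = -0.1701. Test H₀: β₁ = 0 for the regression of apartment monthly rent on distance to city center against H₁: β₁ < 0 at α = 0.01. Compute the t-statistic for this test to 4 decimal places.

t = -1.4545

t = r·√(n − 2)/√(1 − r²) = -0.1701·√71/√0.971066 = -1.4545.
df = n − 2 = 71.
One-sided p ≈ 0.0751, which is ≥ 0.01, so fail to reject H₀.
The data do not give significant evidence of a linear association between distance to city center and apartment monthly rent.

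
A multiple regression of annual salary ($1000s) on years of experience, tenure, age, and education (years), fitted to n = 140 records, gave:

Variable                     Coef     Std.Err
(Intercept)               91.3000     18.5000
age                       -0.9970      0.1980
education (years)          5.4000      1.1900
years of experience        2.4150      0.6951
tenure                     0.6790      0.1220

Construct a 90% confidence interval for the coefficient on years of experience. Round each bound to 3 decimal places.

(1.264, 3.566)

Read off: b = 2.4150, SE = 0.6951 for years of experience.
df = n − k − 1 = 140 − 4 − 1 = 135.
t* = t_{0.05, 135} = 1.656219.
Margin = t* × SE = 1.656219 × 0.6951 = 1.15124.
CI: 2.4150 ± 1.15124 → (1.264, 3.566).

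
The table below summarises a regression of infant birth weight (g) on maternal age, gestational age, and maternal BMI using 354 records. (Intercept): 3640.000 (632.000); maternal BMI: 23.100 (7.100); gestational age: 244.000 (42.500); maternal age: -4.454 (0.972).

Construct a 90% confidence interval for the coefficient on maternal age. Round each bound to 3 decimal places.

(-6.057, -2.851)

Read off: b = -4.454, SE = 0.972 for maternal age.
df = n − k − 1 = 354 − 3 − 1 = 350.
t* = t_{0.05, 350} = 1.649219.
Margin = t* × SE = 1.649219 × 0.972 = 1.60304.
CI: -4.454 ± 1.60304 → (-6.057, -2.851).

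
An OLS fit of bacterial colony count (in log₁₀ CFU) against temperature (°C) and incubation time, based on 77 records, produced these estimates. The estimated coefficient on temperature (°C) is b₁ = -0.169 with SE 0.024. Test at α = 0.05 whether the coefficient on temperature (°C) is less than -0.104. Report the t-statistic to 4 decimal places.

H₀: β₁ = -0.104 vs H₁: β₁ < -0.104.
t = (b₁ − β₁⁰)/SE = (-0.169 − (-0.104)) / 0.024 = -2.7083.
df = n − k − 1 = 77 − 2 − 1 = 74.
One-sided p ≈ 0.0042, which is < 0.05, so reject H₀.
There is evidence that the true slope on temperature (°C) is below -0.104 log₁₀ CFU per unit, holding the other predictors fixed.

t = -2.7083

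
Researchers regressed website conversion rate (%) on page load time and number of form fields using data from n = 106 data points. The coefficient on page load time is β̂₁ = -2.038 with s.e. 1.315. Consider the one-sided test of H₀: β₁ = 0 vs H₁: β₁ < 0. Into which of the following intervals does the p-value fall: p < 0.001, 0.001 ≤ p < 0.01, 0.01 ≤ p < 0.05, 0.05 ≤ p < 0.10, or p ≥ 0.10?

0.05 ≤ p < 0.10

t = -2.038 / 1.315 = -1.550.
df = n − k − 1 = 106 − 2 − 1 = 103.
One-sided p = P(T_{103} < t) ≈ 0.0621.
So 0.05 ≤ p < 0.10.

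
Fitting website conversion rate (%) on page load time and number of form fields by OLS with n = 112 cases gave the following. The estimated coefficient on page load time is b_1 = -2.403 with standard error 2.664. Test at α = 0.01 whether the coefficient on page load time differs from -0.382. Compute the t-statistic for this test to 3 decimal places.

t = -0.759

H₀: β₁ = -0.382 vs H₁: β₁ ≠ -0.382.
t = (b_1 − β₁⁰)/SE = (-2.403 − (-0.382)) / 2.664 = -0.759.
df = n − k − 1 = 112 − 2 − 1 = 109.
Two-sided p ≈ 0.4497, which is ≥ 0.01, so fail to reject H₀.
The data are consistent with a true slope of -0.382 % per unit of page load time, holding the other predictors fixed.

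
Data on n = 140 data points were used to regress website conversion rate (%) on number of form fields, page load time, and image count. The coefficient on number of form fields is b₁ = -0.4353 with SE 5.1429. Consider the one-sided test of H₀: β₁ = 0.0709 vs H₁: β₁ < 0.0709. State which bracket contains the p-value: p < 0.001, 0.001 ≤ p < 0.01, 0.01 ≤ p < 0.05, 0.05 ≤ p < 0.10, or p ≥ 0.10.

t = (-0.4353 − 0.0709) / 5.1429 = -0.098.
df = n − k − 1 = 140 − 3 − 1 = 136.
One-sided p = P(T_{136} < t) ≈ 0.4609.
So p ≥ 0.10.

p ≥ 0.10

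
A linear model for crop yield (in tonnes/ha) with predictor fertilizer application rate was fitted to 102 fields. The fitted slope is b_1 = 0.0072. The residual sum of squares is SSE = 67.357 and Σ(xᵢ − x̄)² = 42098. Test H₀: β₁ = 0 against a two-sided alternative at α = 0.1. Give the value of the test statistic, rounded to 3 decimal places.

MSE = SSE/(n − 2) = 67.357/100 = 0.67357.
SE(b_1) = √(MSE/Sₓₓ) = √(0.67357/42098) = 0.00400001.
t = 0.0072 / 0.00400001 = 1.800.
df = n − 2 = 100.
Two-sided p ≈ 0.0749, which is < 0.1, so reject H₀.
There is evidence that fertilizer application rate is associated with crop yield.

t = 1.800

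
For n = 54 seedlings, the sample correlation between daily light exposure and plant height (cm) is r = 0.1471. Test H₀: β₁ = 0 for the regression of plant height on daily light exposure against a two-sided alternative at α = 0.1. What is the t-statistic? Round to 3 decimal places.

t = 1.072

t = r·√(n − 2)/√(1 − r²) = 0.1471·√52/√0.978362 = 1.072.
df = n − 2 = 52.
Two-sided p ≈ 0.2885, which is ≥ 0.1, so fail to reject H₀.
The data do not give significant evidence of a linear association between daily light exposure and plant height.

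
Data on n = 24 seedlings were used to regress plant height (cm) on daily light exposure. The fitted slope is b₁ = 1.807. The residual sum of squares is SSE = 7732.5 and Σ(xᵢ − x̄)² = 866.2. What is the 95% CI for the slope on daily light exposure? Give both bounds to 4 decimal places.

MSE = SSE/(n − 2) = 7732.5/22 = 351.477.
SE(b₁) = √(MSE/Sₓₓ) = √(351.477/866.2) = 0.637.
df = n − 2 = 22.
t* = t_{0.025, 22} = 2.073873.
Margin = t* × SE = 2.073873 × 0.637 = 1.321057.
CI: 1.807 ± 1.321057 → (0.4859, 3.1281).
With 95% confidence, each one-unit increase in daily light exposure is associated with a change of between 0.4859 and 3.1281 cm in plant height.

(0.4859, 3.1281)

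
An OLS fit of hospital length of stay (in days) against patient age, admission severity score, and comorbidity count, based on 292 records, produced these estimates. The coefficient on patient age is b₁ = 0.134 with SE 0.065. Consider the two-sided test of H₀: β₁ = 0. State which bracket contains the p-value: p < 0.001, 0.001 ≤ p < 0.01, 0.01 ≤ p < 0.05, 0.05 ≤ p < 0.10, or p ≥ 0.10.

0.01 ≤ p < 0.05

t = 0.134 / 0.065 = 2.062.
df = n − k − 1 = 292 − 3 − 1 = 288.
Two-sided p = 2·P(T_{288} > |t|) ≈ 0.0401.
So 0.01 ≤ p < 0.05.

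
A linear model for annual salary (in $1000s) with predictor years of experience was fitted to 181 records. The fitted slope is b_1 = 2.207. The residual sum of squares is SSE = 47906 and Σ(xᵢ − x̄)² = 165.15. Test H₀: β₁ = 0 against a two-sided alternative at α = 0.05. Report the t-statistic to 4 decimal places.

t = 1.7337

MSE = SSE/(n − 2) = 47906/179 = 267.631.
SE(b_1) = √(MSE/Sₓₓ) = √(267.631/165.15) = 1.273.
t = 2.207 / 1.273 = 1.7337.
df = n − 2 = 179.
Two-sided p ≈ 0.0847, which is ≥ 0.05, so fail to reject H₀.
The data do not give significant evidence of an association between years of experience and annual salary.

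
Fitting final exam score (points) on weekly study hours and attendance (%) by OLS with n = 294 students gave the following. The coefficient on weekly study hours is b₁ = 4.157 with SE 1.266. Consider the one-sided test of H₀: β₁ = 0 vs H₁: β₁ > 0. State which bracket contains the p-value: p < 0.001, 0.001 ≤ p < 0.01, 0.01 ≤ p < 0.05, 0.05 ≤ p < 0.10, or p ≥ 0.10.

p < 0.001

t = 4.157 / 1.266 = 3.284.
df = n − k − 1 = 294 − 2 − 1 = 291.
One-sided p = P(T_{291} > t) ≈ 0.0006.
So p < 0.001.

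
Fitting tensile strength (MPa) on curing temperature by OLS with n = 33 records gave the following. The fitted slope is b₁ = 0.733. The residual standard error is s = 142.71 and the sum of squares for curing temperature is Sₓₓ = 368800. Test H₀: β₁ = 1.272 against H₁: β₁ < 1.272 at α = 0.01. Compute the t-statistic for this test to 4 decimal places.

SE(b₁) = s/√Sₓₓ = 142.71/√368800 = 0.234995.
t = (0.733 − 1.272) / 0.234995 = -2.2937.
df = n − 2 = 31.
One-sided p ≈ 0.0144, which is ≥ 0.01, so fail to reject H₀.
The data do not give significant evidence that the true slope on curing temperature is below 1.272 MPa per unit.

t = -2.2937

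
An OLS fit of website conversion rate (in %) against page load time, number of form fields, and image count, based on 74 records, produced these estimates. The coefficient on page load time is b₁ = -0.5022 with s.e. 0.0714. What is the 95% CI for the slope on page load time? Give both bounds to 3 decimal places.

df = n − k − 1 = 74 − 3 − 1 = 70.
t* = t_{0.025, 70} = 1.994437.
Margin = t* × SE = 1.994437 × 0.0714 = 0.14240.
CI: -0.5022 ± 0.14240 → (-0.645, -0.360).
With 95% confidence, each one-unit increase in page load time is associated with a change of between -0.645 and -0.360 % in website conversion rate, holding the other predictors fixed.

(-0.645, -0.360)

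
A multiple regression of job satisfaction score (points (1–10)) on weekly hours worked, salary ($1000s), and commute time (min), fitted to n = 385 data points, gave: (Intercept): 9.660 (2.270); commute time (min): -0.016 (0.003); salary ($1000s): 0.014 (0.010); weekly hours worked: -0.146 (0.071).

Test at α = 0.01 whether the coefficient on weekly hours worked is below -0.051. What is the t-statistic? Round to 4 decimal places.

Read off: b = -0.146, SE = 0.071 for weekly hours worked.
H₀: β₁ = -0.051 vs H₁: β₁ < -0.051.
t = (-0.146 − (-0.051)) / 0.071 = -1.3380.
df = n − k − 1 = 385 − 3 − 1 = 381.
One-sided p ≈ 0.0908, which is ≥ 0.01, so fail to reject H₀.
The data do not give significant evidence that the true slope on weekly hours worked is below -0.051 points (1–10) per unit, holding the other predictors fixed.

t = -1.3380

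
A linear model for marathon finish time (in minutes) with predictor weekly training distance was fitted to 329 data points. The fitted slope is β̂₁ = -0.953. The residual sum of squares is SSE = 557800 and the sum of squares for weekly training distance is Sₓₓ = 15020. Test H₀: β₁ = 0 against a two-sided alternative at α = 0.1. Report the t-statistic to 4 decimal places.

t = -2.8279

MSE = SSE/(n − 2) = 557800/327 = 1705.81.
SE(β̂₁) = √(MSE/Sₓₓ) = √(1705.81/15020) = 0.337.
t = -0.953 / 0.337 = -2.8279.
df = n − 2 = 327.
Two-sided p ≈ 0.0050, which is < 0.1, so reject H₀.
There is evidence that weekly training distance is associated with marathon finish time.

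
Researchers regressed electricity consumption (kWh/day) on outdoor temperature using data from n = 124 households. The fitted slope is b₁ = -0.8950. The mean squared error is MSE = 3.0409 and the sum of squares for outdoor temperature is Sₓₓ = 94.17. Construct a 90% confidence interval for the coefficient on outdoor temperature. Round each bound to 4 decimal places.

(-1.1928, -0.5972)

SE(b₁) = √(MSE/Sₓₓ) = √(3.0409/94.17) = 0.179699.
df = n − 2 = 122.
t* = t_{0.05, 122} = 1.657439.
Margin = t* × SE = 1.657439 × 0.179699 = 0.297840.
CI: -0.8950 ± 0.297840 → (-1.1928, -0.5972).
With 90% confidence, each one-unit increase in outdoor temperature is associated with a change of between -1.1928 and -0.5972 kWh/day in electricity consumption.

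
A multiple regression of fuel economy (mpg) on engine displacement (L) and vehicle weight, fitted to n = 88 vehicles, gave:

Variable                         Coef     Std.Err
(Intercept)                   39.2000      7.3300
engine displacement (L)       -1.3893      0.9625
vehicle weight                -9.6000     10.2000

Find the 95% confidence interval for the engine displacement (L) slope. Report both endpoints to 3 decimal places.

(-3.303, 0.524)

Read off: b = -1.3893, SE = 0.9625 for engine displacement (L).
df = n − k − 1 = 88 − 2 − 1 = 85.
t* = t_{0.025, 85} = 1.988268.
Margin = t* × SE = 1.988268 × 0.9625 = 1.91371.
CI: -1.3893 ± 1.91371 → (-3.303, 0.524).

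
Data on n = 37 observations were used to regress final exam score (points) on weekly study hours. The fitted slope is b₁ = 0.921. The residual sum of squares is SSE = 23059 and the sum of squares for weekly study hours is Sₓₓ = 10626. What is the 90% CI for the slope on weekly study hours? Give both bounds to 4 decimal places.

(0.5003, 1.3417)

MSE = SSE/(n − 2) = 23059/35 = 658.829.
SE(b₁) = √(MSE/Sₓₓ) = √(658.829/10626) = 0.249001.
df = n − 2 = 35.
t* = t_{0.05, 35} = 1.689572.
Margin = t* × SE = 1.689572 × 0.249001 = 0.420705.
CI: 0.921 ± 0.420705 → (0.5003, 1.3417).
With 90% confidence, each one-unit increase in weekly study hours is associated with a change of between 0.5003 and 1.3417 points in final exam score.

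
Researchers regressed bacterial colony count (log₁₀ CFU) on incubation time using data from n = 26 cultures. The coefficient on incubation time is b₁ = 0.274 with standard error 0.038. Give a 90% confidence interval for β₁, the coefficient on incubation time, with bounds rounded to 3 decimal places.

(0.209, 0.339)

df = n − 2 = 26 − 2 = 24.
t* = t_{0.05, 24} = 1.710882.
Margin = t* × SE = 1.710882 × 0.038 = 0.06501.
CI: 0.274 ± 0.06501 → (0.209, 0.339).
With 90% confidence, each one-unit increase in incubation time is associated with a change of between 0.209 and 0.339 log₁₀ CFU in bacterial colony count.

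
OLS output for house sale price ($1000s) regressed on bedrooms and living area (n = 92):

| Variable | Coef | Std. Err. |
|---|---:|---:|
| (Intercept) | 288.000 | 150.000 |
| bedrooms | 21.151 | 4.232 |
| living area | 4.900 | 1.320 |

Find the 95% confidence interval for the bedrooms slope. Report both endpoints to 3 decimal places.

(12.742, 29.560)

Read off: b = 21.151, SE = 4.232 for bedrooms.
df = n − k − 1 = 92 − 2 − 1 = 89.
t* = t_{0.025, 89} = 1.986979.
Margin = t* × SE = 1.986979 × 4.232 = 8.40889.
CI: 21.151 ± 8.40889 → (12.742, 29.560).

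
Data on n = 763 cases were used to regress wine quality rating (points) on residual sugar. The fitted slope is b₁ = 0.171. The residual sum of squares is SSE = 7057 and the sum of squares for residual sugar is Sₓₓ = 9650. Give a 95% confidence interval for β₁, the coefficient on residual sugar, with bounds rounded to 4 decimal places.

(0.1101, 0.2319)

MSE = SSE/(n − 2) = 7057/761 = 9.27332.
SE(b₁) = √(MSE/Sₓₓ) = √(9.27332/9650) = 0.0309995.
df = n − 2 = 761.
t* = t_{0.025, 761} = 1.963086.
Margin = t* × SE = 1.963086 × 0.0309995 = 0.060855.
CI: 0.171 ± 0.060855 → (0.1101, 0.2319).
With 95% confidence, each one-unit increase in residual sugar is associated with a change of between 0.1101 and 0.2319 points in wine quality rating.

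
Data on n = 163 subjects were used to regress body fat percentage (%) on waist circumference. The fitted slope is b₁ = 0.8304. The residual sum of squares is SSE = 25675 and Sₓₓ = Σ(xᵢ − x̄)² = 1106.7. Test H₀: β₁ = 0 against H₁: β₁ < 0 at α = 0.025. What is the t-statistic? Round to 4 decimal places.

t = 2.1876

MSE = SSE/(n − 2) = 25675/161 = 159.472.
SE(b₁) = √(MSE/Sₓₓ) = √(159.472/1106.7) = 0.379601.
t = 0.8304 / 0.379601 = 2.1876.
df = n − 2 = 161.
One-sided p ≈ 0.9849, which is ≥ 0.025, so fail to reject H₀.
The data do not give significant evidence that the true slope on waist circumference is negative.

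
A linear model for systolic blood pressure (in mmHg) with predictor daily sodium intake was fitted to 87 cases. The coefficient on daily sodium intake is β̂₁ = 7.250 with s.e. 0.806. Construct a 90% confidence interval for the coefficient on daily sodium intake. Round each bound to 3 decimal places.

(5.910, 8.590)

df = n − 2 = 87 − 2 = 85.
t* = t_{0.05, 85} = 1.662978.
Margin = t* × SE = 1.662978 × 0.806 = 1.34036.
CI: 7.250 ± 1.34036 → (5.910, 8.590).
With 90% confidence, each one-unit increase in daily sodium intake is associated with a change of between 5.910 and 8.590 mmHg in systolic blood pressure.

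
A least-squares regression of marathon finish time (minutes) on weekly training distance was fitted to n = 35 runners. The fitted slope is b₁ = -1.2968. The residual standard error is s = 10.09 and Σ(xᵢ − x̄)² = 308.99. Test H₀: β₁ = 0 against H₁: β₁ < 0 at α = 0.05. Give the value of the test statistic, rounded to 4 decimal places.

t = -2.2592

SE(b₁) = s/√Sₓₓ = 10.09/√308.99 = 0.574009.
t = -1.2968 / 0.574009 = -2.2592.
df = n − 2 = 33.
One-sided p ≈ 0.0153, which is < 0.05, so reject H₀.
There is evidence that the true slope on weekly training distance is negative.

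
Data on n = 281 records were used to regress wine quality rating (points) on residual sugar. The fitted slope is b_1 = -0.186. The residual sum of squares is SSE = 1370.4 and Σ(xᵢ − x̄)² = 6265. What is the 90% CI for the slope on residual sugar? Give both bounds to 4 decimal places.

MSE = SSE/(n − 2) = 1370.4/279 = 4.91183.
SE(b_1) = √(MSE/Sₓₓ) = √(4.91183/6265) = 0.0280002.
df = n − 2 = 279.
t* = t_{0.05, 279} = 1.650333.
Margin = t* × SE = 1.650333 × 0.0280002 = 0.046210.
CI: -0.186 ± 0.046210 → (-0.2322, -0.1398).
With 90% confidence, each one-unit increase in residual sugar is associated with a change of between -0.2322 and -0.1398 points in wine quality rating.

(-0.2322, -0.1398)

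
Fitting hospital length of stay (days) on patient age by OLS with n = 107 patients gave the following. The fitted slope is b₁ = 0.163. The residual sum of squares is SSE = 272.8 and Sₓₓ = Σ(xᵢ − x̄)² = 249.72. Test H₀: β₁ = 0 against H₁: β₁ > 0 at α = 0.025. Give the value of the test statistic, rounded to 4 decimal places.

t = 1.5980

MSE = SSE/(n − 2) = 272.8/105 = 2.5981.
SE(b₁) = √(MSE/Sₓₓ) = √(2.5981/249.72) = 0.102.
t = 0.163 / 0.102 = 1.5980.
df = n − 2 = 105.
One-sided p ≈ 0.0565, which is ≥ 0.025, so fail to reject H₀.
The data do not give significant evidence that the true slope on patient age is positive.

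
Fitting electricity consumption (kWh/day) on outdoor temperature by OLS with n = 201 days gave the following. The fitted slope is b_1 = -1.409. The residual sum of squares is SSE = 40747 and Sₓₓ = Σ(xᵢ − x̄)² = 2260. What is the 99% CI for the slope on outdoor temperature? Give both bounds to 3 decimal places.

(-2.192, -0.626)

MSE = SSE/(n − 2) = 40747/199 = 204.759.
SE(b_1) = √(MSE/Sₓₓ) = √(204.759/2260) = 0.301.
df = n − 2 = 199.
t* = t_{0.005, 199} = 2.60076.
Margin = t* × SE = 2.60076 × 0.301 = 0.78283.
CI: -1.409 ± 0.78283 → (-2.192, -0.626).
With 99% confidence, each one-unit increase in outdoor temperature is associated with a change of between -2.192 and -0.626 kWh/day in electricity consumption.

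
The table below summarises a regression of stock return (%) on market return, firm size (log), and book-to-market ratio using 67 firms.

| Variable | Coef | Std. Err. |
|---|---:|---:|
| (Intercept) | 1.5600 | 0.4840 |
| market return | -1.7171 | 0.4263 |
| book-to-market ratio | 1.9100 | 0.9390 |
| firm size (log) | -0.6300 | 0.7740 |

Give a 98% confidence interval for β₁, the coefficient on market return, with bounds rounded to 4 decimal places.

Read off: b = -1.7171, SE = 0.4263 for market return.
df = n − k − 1 = 67 − 3 − 1 = 63.
t* = t_{0.01, 63} = 2.387008.
Margin = t* × SE = 2.387008 × 0.4263 = 1.017581.
CI: -1.7171 ± 1.017581 → (-2.7347, -0.6995).

(-2.7347, -0.6995)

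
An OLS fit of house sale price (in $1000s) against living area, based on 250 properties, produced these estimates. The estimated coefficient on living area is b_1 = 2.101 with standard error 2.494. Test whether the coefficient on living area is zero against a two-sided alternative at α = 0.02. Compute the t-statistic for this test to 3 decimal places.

H₀: β₁ = 0 vs H₁: β₁ ≠ 0.
t = (b_1 − β₁⁰)/SE = 2.101 / 2.494 = 0.842.
df = n − 2 = 250 − 2 = 248.
Two-sided p ≈ 0.4004, which is ≥ 0.02, so fail to reject H₀.
The data do not give significant evidence of an association between living area and house sale price.

t = 0.842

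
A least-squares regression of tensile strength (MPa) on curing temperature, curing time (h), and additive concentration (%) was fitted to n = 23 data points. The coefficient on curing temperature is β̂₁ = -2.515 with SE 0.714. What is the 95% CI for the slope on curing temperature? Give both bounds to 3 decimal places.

df = n − k − 1 = 23 − 3 − 1 = 19.
t* = t_{0.025, 19} = 2.093024.
Margin = t* × SE = 2.093024 × 0.714 = 1.49442.
CI: -2.515 ± 1.49442 → (-4.009, -1.021).
With 95% confidence, each one-unit increase in curing temperature is associated with a change of between -4.009 and -1.021 MPa in tensile strength, holding the other predictors fixed.

(-4.009, -1.021)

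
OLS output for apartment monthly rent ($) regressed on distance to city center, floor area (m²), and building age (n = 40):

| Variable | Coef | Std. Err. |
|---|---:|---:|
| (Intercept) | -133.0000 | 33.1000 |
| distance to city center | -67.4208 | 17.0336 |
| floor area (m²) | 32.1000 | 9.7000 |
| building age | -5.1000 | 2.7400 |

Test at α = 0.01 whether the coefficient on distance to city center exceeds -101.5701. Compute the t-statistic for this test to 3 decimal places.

Read off: b = -67.4208, SE = 17.0336 for distance to city center.
H₀: β₁ = -101.5701 vs H₁: β₁ > -101.5701.
t = (-67.4208 − (-101.5701)) / 17.0336 = 2.005.
df = n − k − 1 = 40 − 3 − 1 = 36.
One-sided p ≈ 0.0263, which is ≥ 0.01, so fail to reject H₀.
The data do not give significant evidence that the true slope on distance to city center exceeds -101.5701 $ per unit, holding the other predictors fixed.

t = 2.005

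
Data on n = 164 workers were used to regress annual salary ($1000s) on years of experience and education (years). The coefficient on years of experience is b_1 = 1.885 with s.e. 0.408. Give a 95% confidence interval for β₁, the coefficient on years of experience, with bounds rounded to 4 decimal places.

(1.0793, 2.6907)

df = n − k − 1 = 164 − 2 − 1 = 161.
t* = t_{0.025, 161} = 1.974808.
Margin = t* × SE = 1.974808 × 0.408 = 0.805722.
CI: 1.885 ± 0.805722 → (1.0793, 2.6907).
With 95% confidence, each one-unit increase in years of experience is associated with a change of between 1.0793 and 2.6907 $1000s in annual salary, holding the other predictors fixed.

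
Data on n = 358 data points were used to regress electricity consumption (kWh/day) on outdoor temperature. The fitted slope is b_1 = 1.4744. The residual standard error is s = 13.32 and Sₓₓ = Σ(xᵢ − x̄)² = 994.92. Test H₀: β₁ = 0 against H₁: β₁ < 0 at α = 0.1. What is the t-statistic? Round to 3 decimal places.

SE(b_1) = s/√Sₓₓ = 13.32/√994.92 = 0.422289.
t = 1.4744 / 0.422289 = 3.491.
df = n − 2 = 356.
One-sided p ≈ 0.9997, which is ≥ 0.1, so fail to reject H₀.
The data do not give significant evidence that the true slope on outdoor temperature is negative.

t = 3.491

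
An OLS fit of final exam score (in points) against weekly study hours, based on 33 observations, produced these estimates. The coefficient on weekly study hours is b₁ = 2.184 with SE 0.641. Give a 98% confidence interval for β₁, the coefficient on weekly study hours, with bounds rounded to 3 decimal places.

df = n − 2 = 33 − 2 = 31.
t* = t_{0.01, 31} = 2.452824.
Margin = t* × SE = 2.452824 × 0.641 = 1.57226.
CI: 2.184 ± 1.57226 → (0.612, 3.756).
With 98% confidence, each one-unit increase in weekly study hours is associated with a change of between 0.612 and 3.756 points in final exam score.

(0.612, 3.756)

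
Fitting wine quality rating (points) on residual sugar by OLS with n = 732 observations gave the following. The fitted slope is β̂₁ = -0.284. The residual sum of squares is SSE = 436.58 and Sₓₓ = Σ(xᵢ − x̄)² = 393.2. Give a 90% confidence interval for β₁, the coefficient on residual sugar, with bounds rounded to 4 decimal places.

(-0.3482, -0.2198)

MSE = SSE/(n − 2) = 436.58/730 = 0.598055.
SE(β̂₁) = √(MSE/Sₓₓ) = √(0.598055/393.2) = 0.0389999.
df = n − 2 = 730.
t* = t_{0.05, 730} = 1.646944.
Margin = t* × SE = 1.646944 × 0.0389999 = 0.064231.
CI: -0.284 ± 0.064231 → (-0.3482, -0.2198).
With 90% confidence, each one-unit increase in residual sugar is associated with a change of between -0.3482 and -0.2198 points in wine quality rating.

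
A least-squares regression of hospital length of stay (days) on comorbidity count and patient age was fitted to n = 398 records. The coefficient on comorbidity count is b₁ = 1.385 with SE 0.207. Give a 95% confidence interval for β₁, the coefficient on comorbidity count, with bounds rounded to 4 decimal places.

(0.9780, 1.7920)

df = n − k − 1 = 398 − 2 − 1 = 395.
t* = t_{0.025, 395} = 1.965988.
Margin = t* × SE = 1.965988 × 0.207 = 0.406959.
CI: 1.385 ± 0.406959 → (0.9780, 1.7920).
With 95% confidence, each one-unit increase in comorbidity count is associated with a change of between 0.9780 and 1.7920 days in hospital length of stay, holding the other predictors fixed.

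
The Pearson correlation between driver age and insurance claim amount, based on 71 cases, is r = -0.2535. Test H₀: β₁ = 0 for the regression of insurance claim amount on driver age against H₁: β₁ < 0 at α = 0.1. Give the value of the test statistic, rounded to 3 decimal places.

t = r·√(n − 2)/√(1 − r²) = -0.2535·√69/√0.935738 = -2.177.
df = n − 2 = 69.
One-sided p ≈ 0.0165, which is < 0.1, so reject H₀.
There is evidence of a linear association between driver age and insurance claim amount.

t = -2.177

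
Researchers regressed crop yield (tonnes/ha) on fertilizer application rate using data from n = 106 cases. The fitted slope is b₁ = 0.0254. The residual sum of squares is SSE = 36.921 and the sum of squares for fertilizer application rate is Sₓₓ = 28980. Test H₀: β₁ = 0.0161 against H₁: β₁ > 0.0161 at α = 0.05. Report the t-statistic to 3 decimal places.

MSE = SSE/(n − 2) = 36.921/104 = 0.35501.
SE(b₁) = √(MSE/Sₓₓ) = √(0.35501/28980) = 0.00350002.
t = (0.0254 − 0.0161) / 0.00350002 = 2.657.
df = n − 2 = 104.
One-sided p ≈ 0.0046, which is < 0.05, so reject H₀.
There is evidence that the true slope on fertilizer application rate exceeds 0.0161 tonnes/ha per unit.

t = 2.657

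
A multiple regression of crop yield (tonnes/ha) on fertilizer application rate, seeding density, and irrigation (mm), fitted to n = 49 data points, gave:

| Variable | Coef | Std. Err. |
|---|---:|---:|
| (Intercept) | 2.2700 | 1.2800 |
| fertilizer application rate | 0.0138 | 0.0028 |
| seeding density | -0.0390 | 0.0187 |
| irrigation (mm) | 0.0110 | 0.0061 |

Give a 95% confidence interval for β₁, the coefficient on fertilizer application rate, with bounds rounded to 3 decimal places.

(0.008, 0.019)

Read off: b = 0.0138, SE = 0.0028 for fertilizer application rate.
df = n − k − 1 = 49 − 3 − 1 = 45.
t* = t_{0.025, 45} = 2.014103.
Margin = t* × SE = 2.014103 × 0.0028 = 0.00564.
CI: 0.0138 ± 0.00564 → (0.008, 0.019).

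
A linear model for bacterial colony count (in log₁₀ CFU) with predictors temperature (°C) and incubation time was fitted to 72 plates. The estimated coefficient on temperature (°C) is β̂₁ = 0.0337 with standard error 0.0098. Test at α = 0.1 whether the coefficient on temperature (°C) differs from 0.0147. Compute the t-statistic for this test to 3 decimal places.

H₀: β₁ = 0.0147 vs H₁: β₁ ≠ 0.0147.
t = (β̂₁ − β₁⁰)/SE = (0.0337 − 0.0147) / 0.0098 = 1.939.
df = n − k − 1 = 72 − 2 − 1 = 69.
Two-sided p ≈ 0.0566, which is < 0.1, so reject H₀.
There is evidence that the true slope on temperature (°C) differs from 0.0147 log₁₀ CFU per unit, holding the other predictors fixed.

t = 1.939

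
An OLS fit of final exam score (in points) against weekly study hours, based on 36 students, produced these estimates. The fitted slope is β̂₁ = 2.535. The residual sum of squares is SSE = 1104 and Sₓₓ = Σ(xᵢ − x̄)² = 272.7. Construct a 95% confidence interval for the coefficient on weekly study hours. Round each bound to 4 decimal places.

(1.8337, 3.2363)

MSE = SSE/(n − 2) = 1104/34 = 32.4706.
SE(β̂₁) = √(MSE/Sₓₓ) = √(32.4706/272.7) = 0.345066.
df = n − 2 = 34.
t* = t_{0.025, 34} = 2.032245.
Margin = t* × SE = 2.032245 × 0.345066 = 0.701259.
CI: 2.535 ± 0.701259 → (1.8337, 3.2363).
With 95% confidence, each one-unit increase in weekly study hours is associated with a change of between 1.8337 and 3.2363 points in final exam score.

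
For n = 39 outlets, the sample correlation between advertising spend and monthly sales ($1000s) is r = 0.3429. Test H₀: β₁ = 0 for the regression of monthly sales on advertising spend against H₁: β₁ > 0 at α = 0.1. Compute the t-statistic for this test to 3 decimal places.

t = r·√(n − 2)/√(1 − r²) = 0.3429·√37/√0.88242 = 2.220.
df = n − 2 = 37.
One-sided p ≈ 0.0163, which is < 0.1, so reject H₀.
There is evidence of a linear association between advertising spend and monthly sales.

t = 2.220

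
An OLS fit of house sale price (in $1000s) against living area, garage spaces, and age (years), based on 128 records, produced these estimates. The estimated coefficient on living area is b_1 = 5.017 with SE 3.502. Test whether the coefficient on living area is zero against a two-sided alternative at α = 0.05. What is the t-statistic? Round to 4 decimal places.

H₀: β₁ = 0 vs H₁: β₁ ≠ 0.
t = (b_1 − β₁⁰)/SE = 5.017 / 3.502 = 1.4326.
df = n − k − 1 = 128 − 3 − 1 = 124.
Two-sided p ≈ 0.1545, which is ≥ 0.05, so fail to reject H₀.
The data do not give significant evidence of an association between living area and house sale price, after adjusting for the other predictors.

t = 1.4326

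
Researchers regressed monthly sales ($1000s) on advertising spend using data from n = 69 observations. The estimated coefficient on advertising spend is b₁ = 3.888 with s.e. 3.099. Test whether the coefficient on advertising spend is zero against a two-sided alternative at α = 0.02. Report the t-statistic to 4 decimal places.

H₀: β₁ = 0 vs H₁: β₁ ≠ 0.
t = (b₁ − β₁⁰)/SE = 3.888 / 3.099 = 1.2546.
df = n − 2 = 69 − 2 = 67.
Two-sided p ≈ 0.2140, which is ≥ 0.02, so fail to reject H₀.
The data do not give significant evidence of an association between advertising spend and monthly sales.

t = 1.2546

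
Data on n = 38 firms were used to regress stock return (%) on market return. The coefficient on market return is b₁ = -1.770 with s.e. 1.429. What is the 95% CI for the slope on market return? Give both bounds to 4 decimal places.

df = n − 2 = 38 − 2 = 36.
t* = t_{0.025, 36} = 2.028094.
Margin = t* × SE = 2.028094 × 1.429 = 2.898146.
CI: -1.770 ± 2.898146 → (-4.6681, 1.1281).
With 95% confidence, each one-unit increase in market return is associated with a change of between -4.6681 and 1.1281 % in stock return.

(-4.6681, 1.1281)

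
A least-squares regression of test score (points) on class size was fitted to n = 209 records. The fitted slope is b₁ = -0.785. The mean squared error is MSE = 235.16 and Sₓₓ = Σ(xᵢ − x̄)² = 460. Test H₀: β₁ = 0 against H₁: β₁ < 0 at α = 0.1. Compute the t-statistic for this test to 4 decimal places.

SE(b₁) = √(MSE/Sₓₓ) = √(235.16/460) = 0.714995.
t = -0.785 / 0.714995 = -1.0979.
df = n − 2 = 207.
One-sided p ≈ 0.1368, which is ≥ 0.1, so fail to reject H₀.
The data do not give significant evidence that the true slope on class size is negative.

t = -1.0979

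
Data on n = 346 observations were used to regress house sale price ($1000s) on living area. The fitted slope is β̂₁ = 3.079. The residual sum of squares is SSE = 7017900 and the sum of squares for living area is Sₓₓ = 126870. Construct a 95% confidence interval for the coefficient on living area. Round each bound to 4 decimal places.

MSE = SSE/(n − 2) = 7017900/344 = 20400.9.
SE(β̂₁) = √(MSE/Sₓₓ) = √(20400.9/126870) = 0.401.
df = n − 2 = 344.
t* = t_{0.025, 344} = 1.966884.
Margin = t* × SE = 1.966884 × 0.401 = 0.788721.
CI: 3.079 ± 0.788721 → (2.2903, 3.8677).
With 95% confidence, each one-unit increase in living area is associated with a change of between 2.2903 and 3.8677 $1000s in house sale price.

(2.2903, 3.8677)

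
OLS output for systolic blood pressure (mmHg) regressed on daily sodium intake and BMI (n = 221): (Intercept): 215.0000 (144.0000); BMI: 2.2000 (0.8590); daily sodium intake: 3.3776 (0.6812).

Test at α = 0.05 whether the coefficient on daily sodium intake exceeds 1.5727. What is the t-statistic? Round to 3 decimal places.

t = 2.650

Read off: b = 3.3776, SE = 0.6812 for daily sodium intake.
H₀: β₁ = 1.5727 vs H₁: β₁ > 1.5727.
t = (3.3776 − 1.5727) / 0.6812 = 2.650.
df = n − k − 1 = 221 − 2 − 1 = 218.
One-sided p ≈ 0.0043, which is < 0.05, so reject H₀.
There is evidence that the true slope on daily sodium intake exceeds 1.5727 mmHg per unit, holding the other predictors fixed.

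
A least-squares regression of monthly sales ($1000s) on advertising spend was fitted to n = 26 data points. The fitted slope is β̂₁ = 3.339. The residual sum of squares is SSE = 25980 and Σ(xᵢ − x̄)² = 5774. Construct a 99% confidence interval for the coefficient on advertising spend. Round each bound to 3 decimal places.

(2.128, 4.550)

MSE = SSE/(n − 2) = 25980/24 = 1082.5.
SE(β̂₁) = √(MSE/Sₓₓ) = √(1082.5/5774) = 0.432988.
df = n − 2 = 24.
t* = t_{0.005, 24} = 2.79694.
Margin = t* × SE = 2.79694 × 0.432988 = 1.21104.
CI: 3.339 ± 1.21104 → (2.128, 4.550).
With 99% confidence, each one-unit increase in advertising spend is associated with a change of between 2.128 and 4.550 $1000s in monthly sales.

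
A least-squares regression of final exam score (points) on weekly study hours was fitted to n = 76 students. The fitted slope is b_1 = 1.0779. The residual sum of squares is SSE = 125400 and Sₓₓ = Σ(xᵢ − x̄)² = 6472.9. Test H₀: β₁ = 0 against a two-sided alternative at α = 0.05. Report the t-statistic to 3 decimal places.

t = 2.107

MSE = SSE/(n − 2) = 125400/74 = 1694.59.
SE(b_1) = √(MSE/Sₓₓ) = √(1694.59/6472.9) = 0.511662.
t = 1.0779 / 0.511662 = 2.107.
df = n − 2 = 74.
Two-sided p ≈ 0.0385, which is < 0.05, so reject H₀.
There is evidence that weekly study hours is associated with final exam score.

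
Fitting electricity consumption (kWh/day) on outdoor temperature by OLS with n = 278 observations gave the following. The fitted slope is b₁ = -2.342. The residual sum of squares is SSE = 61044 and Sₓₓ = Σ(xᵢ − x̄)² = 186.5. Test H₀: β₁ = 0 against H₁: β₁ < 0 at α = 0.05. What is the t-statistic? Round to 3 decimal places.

MSE = SSE/(n − 2) = 61044/276 = 221.174.
SE(b₁) = √(MSE/Sₓₓ) = √(221.174/186.5) = 1.089.
t = -2.342 / 1.089 = -2.151.
df = n − 2 = 276.
One-sided p ≈ 0.0162, which is < 0.05, so reject H₀.
There is evidence that the true slope on outdoor temperature is negative.

t = -2.151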